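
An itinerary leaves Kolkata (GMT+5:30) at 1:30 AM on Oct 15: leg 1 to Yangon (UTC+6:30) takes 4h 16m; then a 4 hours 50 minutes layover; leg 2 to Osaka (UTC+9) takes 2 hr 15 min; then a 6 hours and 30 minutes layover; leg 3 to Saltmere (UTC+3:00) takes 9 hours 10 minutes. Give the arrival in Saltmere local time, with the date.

Convert departure to UTC: 1:30 AM − 5:30 = 8:00 PM UTC on Oct 14.
Add 4 hours 16 minutes leg 1 → 12:16 AM UTC (Oct 15).
Add 4 hours 50 minutes layover in Yangon → 5:06 AM UTC.
Add 2 hours and 15 minutes leg 2 → 7:21 AM UTC.
Add 6 hours and 30 minutes layover in Osaka → 1:51 PM UTC.
Add 9 hours and 10 minutes leg 3 → 11:01 PM UTC.
Saltmere is UTC+3:00, so local arrival = 11:01 PM + 3:00 = 2:01 AM on Oct 16.

2:01 AM on October 16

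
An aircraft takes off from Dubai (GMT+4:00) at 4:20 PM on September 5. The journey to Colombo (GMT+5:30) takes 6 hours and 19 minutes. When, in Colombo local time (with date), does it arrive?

Convert departure to UTC: 4:20 PM − 4:00 = 12:20 PM UTC on Sep 5.
Add 6 hours and 19 minutes travel time → 6:39 PM UTC.
Colombo is UTC+5:30, so local arrival = 6:39 PM + 5:30 = 12:09 AM on Sep 6.

12:09 AM on September 6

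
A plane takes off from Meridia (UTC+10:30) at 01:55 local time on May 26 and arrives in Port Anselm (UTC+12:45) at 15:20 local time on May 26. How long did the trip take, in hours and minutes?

11 hours 10 minutes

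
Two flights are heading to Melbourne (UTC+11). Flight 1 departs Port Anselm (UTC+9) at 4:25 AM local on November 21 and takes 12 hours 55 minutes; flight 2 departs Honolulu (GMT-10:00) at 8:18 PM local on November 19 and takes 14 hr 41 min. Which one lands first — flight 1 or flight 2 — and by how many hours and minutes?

Flight 1 in UTC: 4:25 AM − 9:00 = 7:25 PM on Nov 20.
+12 hours 55 minutes → arrive 8:20 AM UTC on Nov 21.
Flight 2 in UTC: 8:18 PM + 10:00 = 6:18 AM on Nov 20.
+14 hours 41 minutes → arrive 8:59 PM UTC on Nov 20.
Flight 2 lands earlier by 11 hours 21 minutes.

the second, by 11 hours 21 minutes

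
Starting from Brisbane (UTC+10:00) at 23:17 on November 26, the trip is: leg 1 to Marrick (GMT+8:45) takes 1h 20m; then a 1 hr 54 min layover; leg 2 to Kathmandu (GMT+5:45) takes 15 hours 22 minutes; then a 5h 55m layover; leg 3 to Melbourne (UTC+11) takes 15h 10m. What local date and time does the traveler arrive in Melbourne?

Convert departure to UTC: 23:17 − 10:00 = 13:17 UTC on Nov 26.
Add 1 hour and 20 minutes leg 1 → 14:37 UTC.
Add 1 hour and 54 minutes layover in Marrick → 16:31 UTC.
Add 15 hours and 22 minutes leg 2 → 07:53 UTC (Nov 27).
Add 5 hours 55 minutes layover in Kathmandu → 13:48 UTC.
Add 15 hours 10 minutes leg 3 → 04:58 UTC (Nov 28).
Melbourne is UTC+11:00, so local arrival = 04:58 + 11:00 = 15:58 on Nov 28.

15:58 on Nov 28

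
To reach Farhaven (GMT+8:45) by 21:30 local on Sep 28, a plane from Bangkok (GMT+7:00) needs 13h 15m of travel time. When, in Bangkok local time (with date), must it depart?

06:30 on Sep 28

Target arrival in UTC: 21:30 − 8:45 = 12:45 on Sep 28.
Subtract 13 hours 15 minutes → departure 23:30 UTC on Sep 27.
Bangkok is UTC+7:00: 23:30 + 7:00 = 06:30 on Sep 28.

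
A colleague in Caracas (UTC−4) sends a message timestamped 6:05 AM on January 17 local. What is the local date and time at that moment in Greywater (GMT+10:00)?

8:05 PM on January 17

Greywater is 14:00 ahead of Caracas.
Shift by the zone difference: 6:05 AM + 14:00 = 8:05 PM on Jan 17 in Greywater.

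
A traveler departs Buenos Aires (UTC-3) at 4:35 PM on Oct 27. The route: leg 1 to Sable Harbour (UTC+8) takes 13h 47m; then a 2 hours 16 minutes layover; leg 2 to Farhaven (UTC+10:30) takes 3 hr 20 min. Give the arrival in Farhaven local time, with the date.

Convert departure to UTC: 4:35 PM + 3:00 = 7:35 PM UTC on Oct 27.
Add 13 hours 47 minutes leg 1 → 9:22 AM UTC (Oct 28).
Add 2 hours and 16 minutes layover in Sable Harbour → 11:38 AM UTC.
Add 3 hours and 20 minutes leg 2 → 2:58 PM UTC.
Farhaven is UTC+10:30, so local arrival = 2:58 PM + 10:30 = 1:28 AM on Oct 29.

1:28 AM on Oct 29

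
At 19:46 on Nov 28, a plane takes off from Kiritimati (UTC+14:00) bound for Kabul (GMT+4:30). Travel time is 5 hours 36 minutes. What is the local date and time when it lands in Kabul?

15:52 on November 28

Convert departure to UTC: 19:46 − 14:00 = 05:46 UTC on Nov 28.
Add 5 hours 36 minutes travel time → 11:22 UTC.
Kabul is UTC+4:30, so local arrival = 11:22 + 4:30 = 15:52 on Nov 28.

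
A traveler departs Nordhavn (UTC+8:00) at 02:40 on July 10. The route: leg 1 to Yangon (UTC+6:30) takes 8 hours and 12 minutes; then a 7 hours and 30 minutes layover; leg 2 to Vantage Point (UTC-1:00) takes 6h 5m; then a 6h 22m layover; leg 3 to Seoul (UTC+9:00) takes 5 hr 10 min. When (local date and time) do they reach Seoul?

Convert departure to UTC: 02:40 − 8:00 = 18:40 UTC on Jul 9.
Add 8 hours and 12 minutes leg 1 → 02:52 UTC (Jul 10).
Add 7 hours 30 minutes layover in Yangon → 10:22 UTC.
Add 6 hours and 5 minutes leg 2 → 16:27 UTC.
Add 6 hours 22 minutes layover in Vantage Point → 22:49 UTC.
Add 5 hours and 10 minutes leg 3 → 03:59 UTC (Jul 11).
Seoul is UTC+9:00, so local arrival = 03:59 + 9:00 = 12:59 on Jul 11.

12:59 on July 11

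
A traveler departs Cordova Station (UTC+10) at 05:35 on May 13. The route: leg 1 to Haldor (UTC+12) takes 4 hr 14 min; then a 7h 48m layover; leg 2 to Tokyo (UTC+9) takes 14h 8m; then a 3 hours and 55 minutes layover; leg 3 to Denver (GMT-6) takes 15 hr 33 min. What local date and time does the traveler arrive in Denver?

11:13 on May 14

Convert departure to UTC: 05:35 − 10:00 = 19:35 UTC on May 12.
Add 4 hours and 14 minutes leg 1 → 23:49 UTC.
Add 7 hours 48 minutes layover in Haldor → 07:37 UTC (May 13).
Add 14 hours 8 minutes leg 2 → 21:45 UTC.
Add 3 hours 55 minutes layover in Tokyo → 01:40 UTC (May 14).
Add 15 hours and 33 minutes leg 3 → 17:13 UTC.
Denver is UTC−6:00, so local arrival = 17:13 − 6:00 = 11:13 on May 14.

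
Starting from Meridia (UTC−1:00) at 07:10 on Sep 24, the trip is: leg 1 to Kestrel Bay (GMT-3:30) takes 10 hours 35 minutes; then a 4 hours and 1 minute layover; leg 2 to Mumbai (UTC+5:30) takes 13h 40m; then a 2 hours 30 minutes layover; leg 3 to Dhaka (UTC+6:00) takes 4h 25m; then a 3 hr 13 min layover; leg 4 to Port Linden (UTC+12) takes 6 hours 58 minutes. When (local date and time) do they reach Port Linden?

17:32 on Sep 26

Convert departure to UTC: 07:10 + 1:00 = 08:10 UTC on Sep 24.
Add 10 hours 35 minutes leg 1 → 18:45 UTC.
Add 4 hours and 1 minute layover in Kestrel Bay → 22:46 UTC.
Add 13 hours 40 minutes leg 2 → 12:26 UTC (Sep 25).
Add 2 hours and 30 minutes layover in Mumbai → 14:56 UTC.
Add 4 hours and 25 minutes leg 3 → 19:21 UTC.
Add 3 hours and 13 minutes layover in Dhaka → 22:34 UTC.
Add 6 hours and 58 minutes leg 4 → 05:32 UTC (Sep 26).
Port Linden is UTC+12:00, so local arrival = 05:32 + 12:00 = 17:32 on Sep 26.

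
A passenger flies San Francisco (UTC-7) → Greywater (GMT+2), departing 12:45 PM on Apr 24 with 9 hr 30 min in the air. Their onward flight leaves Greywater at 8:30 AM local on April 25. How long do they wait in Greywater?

1 hour 15 minutes

Convert departure to UTC: 12:45 PM + 7:00 = 7:45 PM UTC on Apr 24.
Add 9 hours 30 minutes flight time → 5:15 AM UTC (Apr 25).
Greywater is UTC+2:00, so local arrival = 5:15 AM + 2:00 = 7:15 AM on Apr 25.
Layover = 8:30 AM − 7:15 AM = 1 hour 15 minutes.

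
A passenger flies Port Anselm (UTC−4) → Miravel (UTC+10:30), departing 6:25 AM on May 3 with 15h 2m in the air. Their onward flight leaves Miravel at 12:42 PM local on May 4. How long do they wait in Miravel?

45 minutes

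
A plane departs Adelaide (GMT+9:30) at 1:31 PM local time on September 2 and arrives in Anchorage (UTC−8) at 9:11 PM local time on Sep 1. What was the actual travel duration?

Departure in UTC: 1:31 PM − 9:30 = 4:01 AM on Sep 2.
Arrival in UTC: 9:11 PM + 8:00 = 5:11 AM on Sep 2.
Elapsed = 5:11 AM − 4:01 AM = 1 hour 10 minutes.

1 hour 10 minutes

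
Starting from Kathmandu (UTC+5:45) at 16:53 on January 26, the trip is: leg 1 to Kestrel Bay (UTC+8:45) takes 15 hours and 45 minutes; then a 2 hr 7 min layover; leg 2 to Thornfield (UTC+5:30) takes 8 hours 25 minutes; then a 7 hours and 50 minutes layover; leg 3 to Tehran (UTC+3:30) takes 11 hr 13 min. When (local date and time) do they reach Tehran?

11:58 on January 28

Convert departure to UTC: 16:53 − 5:45 = 11:08 UTC on Jan 26.
Add 15 hours and 45 minutes leg 1 → 02:53 UTC (Jan 27).
Add 2 hours and 7 minutes layover in Kestrel Bay → 05:00 UTC.
Add 8 hours 25 minutes leg 2 → 13:25 UTC.
Add 7 hours 50 minutes layover in Thornfield → 21:15 UTC.
Add 11 hours and 13 minutes leg 3 → 08:28 UTC (Jan 28).
Tehran is UTC+3:30, so local arrival = 08:28 + 3:30 = 11:58 on Jan 28.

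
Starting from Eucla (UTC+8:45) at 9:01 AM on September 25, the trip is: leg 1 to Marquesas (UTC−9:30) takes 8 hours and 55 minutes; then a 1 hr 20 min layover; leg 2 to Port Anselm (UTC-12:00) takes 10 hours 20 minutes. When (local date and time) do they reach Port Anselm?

8:51 AM on September 25

Convert departure to UTC: 9:01 AM − 8:45 = 12:16 AM UTC on Sep 25.
Add 8 hours and 55 minutes leg 1 → 9:11 AM UTC.
Add 1 hour and 20 minutes layover in Marquesas → 10:31 AM UTC.
Add 10 hours and 20 minutes leg 2 → 8:51 PM UTC.
Port Anselm is UTC−12:00, so local arrival = 8:51 PM − 12:00 = 8:51 AM on Sep 25.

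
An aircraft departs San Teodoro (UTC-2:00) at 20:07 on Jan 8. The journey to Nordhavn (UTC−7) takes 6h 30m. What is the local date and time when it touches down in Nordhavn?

Convert departure to UTC: 20:07 + 2:00 = 22:07 UTC on Jan 8.
Add 6 hours 30 minutes travel time → 04:37 UTC (Jan 9).
Nordhavn is UTC−7:00, so local arrival = 04:37 − 7:00 = 21:37 on Jan 8.

21:37 on Jan 8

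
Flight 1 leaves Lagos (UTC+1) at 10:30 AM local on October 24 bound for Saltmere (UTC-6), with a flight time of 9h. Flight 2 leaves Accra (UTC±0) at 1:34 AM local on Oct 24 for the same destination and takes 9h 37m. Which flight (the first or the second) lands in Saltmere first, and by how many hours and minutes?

Flight 1 in UTC: 10:30 AM − 1:00 = 9:30 AM on Oct 24.
+9 hours → arrive 6:30 PM UTC on Oct 24.
Flight 2 departs at 1:34 AM UTC (Oct 24).
+9 hours and 37 minutes → arrive 11:11 AM UTC on Oct 24.
Flight 2 lands earlier by 7 hours 19 minutes.

the second, by 7 hours 19 minutes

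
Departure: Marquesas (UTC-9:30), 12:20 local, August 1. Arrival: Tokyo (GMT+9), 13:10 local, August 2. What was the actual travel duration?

Departure in UTC: 12:20 + 9:30 = 21:50 on Aug 1.
Arrival in UTC: 13:10 − 9:00 = 04:10 on Aug 2.
Elapsed = 04:10 − 21:50 (+1 day) = 6 hours 20 minutes.

6 hours 20 minutes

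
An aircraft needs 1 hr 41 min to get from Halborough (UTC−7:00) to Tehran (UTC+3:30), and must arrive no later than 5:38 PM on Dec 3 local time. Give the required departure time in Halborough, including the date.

5:27 AM on December 3

Target arrival in UTC: 5:38 PM − 3:30 = 2:08 PM on Dec 3.
Subtract 1 hour 41 minutes → departure 12:27 PM UTC on Dec 3.
Halborough is UTC−7:00: 12:27 PM − 7:00 = 5:27 AM on Dec 3.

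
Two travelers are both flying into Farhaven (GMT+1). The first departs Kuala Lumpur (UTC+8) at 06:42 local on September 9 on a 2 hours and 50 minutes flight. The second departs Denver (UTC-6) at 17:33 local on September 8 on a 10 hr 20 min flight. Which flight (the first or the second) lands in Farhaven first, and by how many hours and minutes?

the first, by 8 hours 21 minutes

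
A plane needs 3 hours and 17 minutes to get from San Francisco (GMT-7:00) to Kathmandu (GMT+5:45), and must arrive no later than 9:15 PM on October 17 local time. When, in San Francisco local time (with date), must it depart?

Target arrival in UTC: 9:15 PM − 5:45 = 3:30 PM on Oct 17.
Subtract 3 hours 17 minutes → departure 12:13 PM UTC on Oct 17.
San Francisco is UTC−7:00: 12:13 PM − 7:00 = 5:13 AM on Oct 17.

5:13 AM on Oct 17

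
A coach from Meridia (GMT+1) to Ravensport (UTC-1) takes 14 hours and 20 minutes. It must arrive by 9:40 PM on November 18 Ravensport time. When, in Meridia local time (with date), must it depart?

Target arrival in UTC: 9:40 PM + 1:00 = 10:40 PM on Nov 18.
Subtract 14 hours 20 minutes → departure 8:20 AM UTC on Nov 18.
Meridia is UTC+1:00: 8:20 AM + 1:00 = 9:20 AM on Nov 18.

9:20 AM on November 18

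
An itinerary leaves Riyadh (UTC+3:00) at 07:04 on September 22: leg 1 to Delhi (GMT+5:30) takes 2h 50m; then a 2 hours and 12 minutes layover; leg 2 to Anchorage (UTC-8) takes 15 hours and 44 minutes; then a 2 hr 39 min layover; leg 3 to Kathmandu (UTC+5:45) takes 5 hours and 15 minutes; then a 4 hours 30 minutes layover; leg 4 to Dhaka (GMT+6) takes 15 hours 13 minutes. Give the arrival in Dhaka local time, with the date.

Convert departure to UTC: 07:04 − 3:00 = 04:04 UTC on Sep 22.
Add 2 hours and 50 minutes leg 1 → 06:54 UTC.
Add 2 hours and 12 minutes layover in Delhi → 09:06 UTC.
Add 15 hours and 44 minutes leg 2 → 00:50 UTC (Sep 23).
Add 2 hours 39 minutes layover in Anchorage → 03:29 UTC.
Add 5 hours and 15 minutes leg 3 → 08:44 UTC.
Add 4 hours 30 minutes layover in Kathmandu → 13:14 UTC.
Add 15 hours and 13 minutes leg 4 → 04:27 UTC (Sep 24).
Dhaka is UTC+6:00, so local arrival = 04:27 + 6:00 = 10:27 on Sep 24.

10:27 on Sep 24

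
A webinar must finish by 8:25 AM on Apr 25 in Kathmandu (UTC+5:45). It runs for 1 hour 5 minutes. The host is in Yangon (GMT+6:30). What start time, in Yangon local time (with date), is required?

Target end time in UTC: 8:25 AM − 5:45 = 2:40 AM on Apr 25.
Subtract 1 hour 5 minutes → start 1:35 AM UTC on Apr 25.
Yangon is UTC+6:30: 1:35 AM + 6:30 = 8:05 AM on Apr 25.

8:05 AM on April 25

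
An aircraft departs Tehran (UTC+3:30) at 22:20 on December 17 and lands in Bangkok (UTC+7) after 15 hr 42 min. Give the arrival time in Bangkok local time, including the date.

Convert departure to UTC: 22:20 − 3:30 = 18:50 UTC on Dec 17.
Add 15 hours 42 minutes travel time → 10:32 UTC (Dec 18).
Bangkok is UTC+7:00, so local arrival = 10:32 + 7:00 = 17:32 on Dec 18.

17:32 on December 18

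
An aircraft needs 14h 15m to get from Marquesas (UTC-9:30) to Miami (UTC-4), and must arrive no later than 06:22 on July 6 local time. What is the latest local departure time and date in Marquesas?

10:37 on July 5

Target arrival in UTC: 06:22 + 4:00 = 10:22 on Jul 6.
Subtract 14 hours 15 minutes → departure 20:07 UTC on Jul 5.
Marquesas is UTC−9:30: 20:07 − 9:30 = 10:37 on Jul 5.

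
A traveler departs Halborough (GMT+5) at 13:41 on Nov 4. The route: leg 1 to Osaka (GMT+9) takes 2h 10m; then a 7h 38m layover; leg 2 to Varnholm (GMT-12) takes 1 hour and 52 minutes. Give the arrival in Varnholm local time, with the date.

Convert departure to UTC: 13:41 − 5:00 = 08:41 UTC on Nov 4.
Add 2 hours and 10 minutes leg 1 → 10:51 UTC.
Add 7 hours 38 minutes layover in Osaka → 18:29 UTC.
Add 1 hour 52 minutes leg 2 → 20:21 UTC.
Varnholm is UTC−12:00, so local arrival = 20:21 − 12:00 = 08:21 on Nov 4.

08:21 on Nov 4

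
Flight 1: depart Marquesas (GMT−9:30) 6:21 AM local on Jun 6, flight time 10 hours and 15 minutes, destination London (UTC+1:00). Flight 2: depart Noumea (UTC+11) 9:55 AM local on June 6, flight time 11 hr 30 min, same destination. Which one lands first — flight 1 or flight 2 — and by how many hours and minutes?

Flight 1 in UTC: 6:21 AM + 9:30 = 3:51 PM on Jun 6.
+10 hours 15 minutes → arrive 2:06 AM UTC on Jun 7.
Flight 2 in UTC: 9:55 AM − 11:00 = 10:55 PM on Jun 5.
+11 hours and 30 minutes → arrive 10:25 AM UTC on Jun 6.
Flight 2 lands earlier by 15 hours 41 minutes.

the second, by 15 hours 41 minutes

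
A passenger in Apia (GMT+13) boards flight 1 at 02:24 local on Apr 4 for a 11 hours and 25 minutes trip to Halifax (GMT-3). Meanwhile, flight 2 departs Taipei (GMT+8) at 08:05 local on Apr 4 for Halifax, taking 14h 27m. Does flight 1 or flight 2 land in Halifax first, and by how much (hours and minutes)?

the first, by 13 hours 43 minutes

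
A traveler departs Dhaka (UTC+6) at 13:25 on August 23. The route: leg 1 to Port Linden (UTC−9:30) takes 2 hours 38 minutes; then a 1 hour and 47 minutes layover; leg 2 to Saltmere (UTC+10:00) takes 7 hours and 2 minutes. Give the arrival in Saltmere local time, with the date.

04:52 on Aug 24

Convert departure to UTC: 13:25 − 6:00 = 07:25 UTC on Aug 23.
Add 2 hours 38 minutes leg 1 → 10:03 UTC.
Add 1 hour 47 minutes layover in Port Linden → 11:50 UTC.
Add 7 hours and 2 minutes leg 2 → 18:52 UTC.
Saltmere is UTC+10:00, so local arrival = 18:52 + 10:00 = 04:52 on Aug 24.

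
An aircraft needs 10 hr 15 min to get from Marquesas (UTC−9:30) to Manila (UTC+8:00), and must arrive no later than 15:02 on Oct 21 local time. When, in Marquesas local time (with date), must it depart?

11:17 on October 20

Target arrival in UTC: 15:02 − 8:00 = 07:02 on Oct 21.
Subtract 10 hours 15 minutes → departure 20:47 UTC on Oct 20.
Marquesas is UTC−9:30: 20:47 − 9:30 = 11:17 on Oct 20.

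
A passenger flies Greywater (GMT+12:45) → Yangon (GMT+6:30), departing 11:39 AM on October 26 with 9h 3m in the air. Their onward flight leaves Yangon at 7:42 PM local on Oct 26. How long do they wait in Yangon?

Convert departure to UTC: 11:39 AM − 12:45 = 10:54 PM UTC on Oct 25.
Add 9 hours 3 minutes flight time → 7:57 AM UTC (Oct 26).
Yangon is UTC+6:30, so local arrival = 7:57 AM + 6:30 = 2:27 PM on Oct 26.
Layover = 7:42 PM − 2:27 PM = 5 hours 15 minutes.

5 hours 15 minutes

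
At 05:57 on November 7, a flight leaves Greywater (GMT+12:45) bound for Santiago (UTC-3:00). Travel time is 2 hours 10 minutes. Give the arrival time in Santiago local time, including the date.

Convert departure to UTC: 05:57 − 12:45 = 17:12 UTC on Nov 6.
Add 2 hours 10 minutes travel time → 19:22 UTC.
Santiago is UTC−3:00, so local arrival = 19:22 − 3:00 = 16:22 on Nov 6.

16:22 on November 6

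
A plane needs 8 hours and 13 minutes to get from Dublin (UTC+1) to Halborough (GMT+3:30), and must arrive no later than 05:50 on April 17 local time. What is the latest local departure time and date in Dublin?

19:07 on April 16

Target arrival in UTC: 05:50 − 3:30 = 02:20 on Apr 17.
Subtract 8 hours 13 minutes → departure 18:07 UTC on Apr 16.
Dublin is UTC+1:00: 18:07 + 1:00 = 19:07 on Apr 16.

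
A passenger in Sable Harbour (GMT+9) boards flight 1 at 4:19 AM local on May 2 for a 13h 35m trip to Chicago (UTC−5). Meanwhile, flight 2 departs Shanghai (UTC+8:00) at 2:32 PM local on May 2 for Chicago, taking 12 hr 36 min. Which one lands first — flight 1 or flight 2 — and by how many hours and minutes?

the first, by 10 hours 14 minutes

Flight 1 in UTC: 4:19 AM − 9:00 = 7:19 PM on May 1.
+13 hours and 35 minutes → arrive 8:54 AM UTC on May 2.
Flight 2 in UTC: 2:32 PM − 8:00 = 6:32 AM on May 2.
+12 hours 36 minutes → arrive 7:08 PM UTC on May 2.
Flight 1 lands earlier by 10 hours 14 minutes.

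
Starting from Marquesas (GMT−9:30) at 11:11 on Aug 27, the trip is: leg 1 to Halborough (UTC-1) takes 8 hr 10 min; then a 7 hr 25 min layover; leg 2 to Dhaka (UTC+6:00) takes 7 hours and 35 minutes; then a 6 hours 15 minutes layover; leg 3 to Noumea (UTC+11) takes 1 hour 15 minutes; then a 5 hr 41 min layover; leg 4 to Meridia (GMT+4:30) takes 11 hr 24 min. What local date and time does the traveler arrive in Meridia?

Convert departure to UTC: 11:11 + 9:30 = 20:41 UTC on Aug 27.
Add 8 hours 10 minutes leg 1 → 04:51 UTC (Aug 28).
Add 7 hours and 25 minutes layover in Halborough → 12:16 UTC.
Add 7 hours and 35 minutes leg 2 → 19:51 UTC.
Add 6 hours 15 minutes layover in Dhaka → 02:06 UTC (Aug 29).
Add 1 hour and 15 minutes leg 3 → 03:21 UTC.
Add 5 hours and 41 minutes layover in Noumea → 09:02 UTC.
Add 11 hours and 24 minutes leg 4 → 20:26 UTC.
Meridia is UTC+4:30, so local arrival = 20:26 + 4:30 = 00:56 on Aug 30.

00:56 on August 30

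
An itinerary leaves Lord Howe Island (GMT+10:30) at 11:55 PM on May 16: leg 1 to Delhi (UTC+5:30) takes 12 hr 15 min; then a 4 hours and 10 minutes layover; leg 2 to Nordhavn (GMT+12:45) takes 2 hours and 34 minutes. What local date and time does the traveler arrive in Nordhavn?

Convert departure to UTC: 11:55 PM − 10:30 = 1:25 PM UTC on May 16.
Add 12 hours 15 minutes leg 1 → 1:40 AM UTC (May 17).
Add 4 hours and 10 minutes layover in Delhi → 5:50 AM UTC.
Add 2 hours 34 minutes leg 2 → 8:24 AM UTC.
Nordhavn is UTC+12:45, so local arrival = 8:24 AM + 12:45 = 9:09 PM on May 17.

9:09 PM on May 17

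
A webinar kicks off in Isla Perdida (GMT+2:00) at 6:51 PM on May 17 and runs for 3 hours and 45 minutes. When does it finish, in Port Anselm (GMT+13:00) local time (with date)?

Convert start to UTC: 6:51 PM − 2:00 = 4:51 PM UTC on May 17.
Add 3 hours and 45 minutes duration → 8:36 PM UTC.
Port Anselm is UTC+13:00, so local end time = 8:36 PM + 13:00 = 9:36 AM on May 18.

9:36 AM on May 18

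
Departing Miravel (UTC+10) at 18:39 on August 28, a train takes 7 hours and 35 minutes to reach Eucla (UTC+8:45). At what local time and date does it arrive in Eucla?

00:59 on August 29

Convert departure to UTC: 18:39 − 10:00 = 08:39 UTC on Aug 28.
Add 7 hours and 35 minutes travel time → 16:14 UTC.
Eucla is UTC+8:45, so local arrival = 16:14 + 8:45 = 00:59 on Aug 29.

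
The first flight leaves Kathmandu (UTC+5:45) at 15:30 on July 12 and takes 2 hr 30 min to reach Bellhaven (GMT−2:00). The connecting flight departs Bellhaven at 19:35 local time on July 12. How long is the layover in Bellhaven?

9 hours 20 minutes

Convert departure to UTC: 15:30 − 5:45 = 09:45 UTC on Jul 12.
Add 2 hours 30 minutes flight time → 12:15 UTC.
Bellhaven is UTC−2:00, so local arrival = 12:15 − 2:00 = 10:15 on Jul 12.
Layover = 19:35 − 10:15 = 9 hours 20 minutes.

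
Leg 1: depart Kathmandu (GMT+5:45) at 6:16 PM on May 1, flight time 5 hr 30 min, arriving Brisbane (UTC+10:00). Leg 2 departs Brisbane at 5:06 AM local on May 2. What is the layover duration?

1 hour 5 minutes

Convert departure to UTC: 6:16 PM − 5:45 = 12:31 PM UTC on May 1.
Add 5 hours 30 minutes flight time → 6:01 PM UTC.
Brisbane is UTC+10:00, so local arrival = 6:01 PM + 10:00 = 4:01 AM on May 2.
Layover = 5:06 AM − 4:01 AM = 1 hour 5 minutes.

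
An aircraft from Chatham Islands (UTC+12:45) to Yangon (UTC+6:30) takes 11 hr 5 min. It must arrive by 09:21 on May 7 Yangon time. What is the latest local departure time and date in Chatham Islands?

Target arrival in UTC: 09:21 − 6:30 = 02:51 on May 7.
Subtract 11 hours and 5 minutes → departure 15:46 UTC on May 6.
Chatham Islands is UTC+12:45: 15:46 + 12:45 = 04:31 on May 7.

04:31 on May 7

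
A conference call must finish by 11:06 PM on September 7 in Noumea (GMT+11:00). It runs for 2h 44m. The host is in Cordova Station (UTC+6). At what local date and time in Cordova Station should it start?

3:22 PM on Sep 7

Target end time in UTC: 11:06 PM − 11:00 = 12:06 PM on Sep 7.
Subtract 2 hours 44 minutes → start 9:22 AM UTC on Sep 7.
Cordova Station is UTC+6:00: 9:22 AM + 6:00 = 3:22 PM on Sep 7.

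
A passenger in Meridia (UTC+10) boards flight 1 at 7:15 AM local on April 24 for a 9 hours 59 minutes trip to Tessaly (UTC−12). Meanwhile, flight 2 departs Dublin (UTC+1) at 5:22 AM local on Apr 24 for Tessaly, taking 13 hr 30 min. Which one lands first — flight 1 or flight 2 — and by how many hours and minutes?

the first, by 10 hours 38 minutes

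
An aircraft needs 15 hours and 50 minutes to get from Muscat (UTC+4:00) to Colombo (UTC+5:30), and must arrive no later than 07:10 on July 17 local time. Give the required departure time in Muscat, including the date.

Target arrival in UTC: 07:10 − 5:30 = 01:40 on Jul 17.
Subtract 15 hours 50 minutes → departure 09:50 UTC on Jul 16.
Muscat is UTC+4:00: 09:50 + 4:00 = 13:50 on Jul 16.

13:50 on Jul 16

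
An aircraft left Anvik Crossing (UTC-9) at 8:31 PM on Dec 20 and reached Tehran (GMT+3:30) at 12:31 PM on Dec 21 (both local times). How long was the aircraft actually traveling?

Tehran is 12:30 ahead of Anvik Crossing.
Clock-face elapsed time (ignoring zones) is 16 hours.
Actual elapsed = 16 hours − 12:30 = 3 hours 30 minutes.

3 hours 30 minutes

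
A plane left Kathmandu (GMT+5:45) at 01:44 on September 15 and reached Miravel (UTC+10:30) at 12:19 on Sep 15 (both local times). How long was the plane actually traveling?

5 hours 50 minutes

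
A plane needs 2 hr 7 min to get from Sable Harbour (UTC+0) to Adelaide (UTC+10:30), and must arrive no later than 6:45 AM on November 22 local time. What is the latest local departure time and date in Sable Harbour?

6:08 PM on November 21

Target arrival in UTC: 6:45 AM − 10:30 = 8:15 PM on Nov 21.
Subtract 2 hours and 7 minutes → departure 6:08 PM UTC on Nov 21.
Sable Harbour is UTC+0, so departure is 6:08 PM on Nov 21.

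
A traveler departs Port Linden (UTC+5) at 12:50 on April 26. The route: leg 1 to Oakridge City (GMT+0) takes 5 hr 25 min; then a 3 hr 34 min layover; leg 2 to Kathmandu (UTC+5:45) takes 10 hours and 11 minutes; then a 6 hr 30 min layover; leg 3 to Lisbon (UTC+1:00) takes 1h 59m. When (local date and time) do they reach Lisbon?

12:29 on April 27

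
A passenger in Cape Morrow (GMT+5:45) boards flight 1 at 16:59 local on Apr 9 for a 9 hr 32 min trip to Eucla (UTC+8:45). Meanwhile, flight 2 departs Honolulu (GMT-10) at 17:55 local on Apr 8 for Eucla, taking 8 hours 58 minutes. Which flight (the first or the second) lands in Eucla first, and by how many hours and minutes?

the second, by 7 hours 53 minutes

Flight 1 in UTC: 16:59 − 5:45 = 11:14 on Apr 9.
+9 hours 32 minutes → arrive 20:46 UTC on Apr 9.
Flight 2 in UTC: 17:55 + 10:00 = 03:55 on Apr 9.
+8 hours 58 minutes → arrive 12:53 UTC on Apr 9.
Flight 2 lands earlier by 7 hours 53 minutes.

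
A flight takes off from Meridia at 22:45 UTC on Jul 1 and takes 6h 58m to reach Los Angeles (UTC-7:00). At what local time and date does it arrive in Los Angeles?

22:43 on Jul 1

Departure is given in UTC: 22:45 on Jul 1.
Add 6 hours and 58 minutes → 05:43 UTC (Jul 2).
Los Angeles is UTC−7:00: 05:43 − 7:00 = 22:43 on Jul 1.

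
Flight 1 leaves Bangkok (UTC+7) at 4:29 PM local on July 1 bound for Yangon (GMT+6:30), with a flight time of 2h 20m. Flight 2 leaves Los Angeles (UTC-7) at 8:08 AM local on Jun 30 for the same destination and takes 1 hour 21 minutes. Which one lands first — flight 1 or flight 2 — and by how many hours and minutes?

Flight 1 in UTC: 4:29 PM − 7:00 = 9:29 AM on Jul 1.
+2 hours 20 minutes → arrive 11:49 AM UTC on Jul 1.
Flight 2 in UTC: 8:08 AM + 7:00 = 3:08 PM on Jun 30.
+1 hour and 21 minutes → arrive 4:29 PM UTC on Jun 30.
Flight 2 lands earlier by 19 hours 20 minutes.

the second, by 19 hours 20 minutes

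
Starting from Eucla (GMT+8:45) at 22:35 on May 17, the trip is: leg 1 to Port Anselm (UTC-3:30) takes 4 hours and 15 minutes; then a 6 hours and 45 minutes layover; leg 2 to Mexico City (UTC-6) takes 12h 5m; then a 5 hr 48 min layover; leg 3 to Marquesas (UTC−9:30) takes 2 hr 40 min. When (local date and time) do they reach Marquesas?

11:53 on May 18

Convert departure to UTC: 22:35 − 8:45 = 13:50 UTC on May 17.
Add 4 hours and 15 minutes leg 1 → 18:05 UTC.
Add 6 hours and 45 minutes layover in Port Anselm → 00:50 UTC (May 18).
Add 12 hours 5 minutes leg 2 → 12:55 UTC.
Add 5 hours 48 minutes layover in Mexico City → 18:43 UTC.
Add 2 hours 40 minutes leg 3 → 21:23 UTC.
Marquesas is UTC−9:30, so local arrival = 21:23 − 9:30 = 11:53 on May 18.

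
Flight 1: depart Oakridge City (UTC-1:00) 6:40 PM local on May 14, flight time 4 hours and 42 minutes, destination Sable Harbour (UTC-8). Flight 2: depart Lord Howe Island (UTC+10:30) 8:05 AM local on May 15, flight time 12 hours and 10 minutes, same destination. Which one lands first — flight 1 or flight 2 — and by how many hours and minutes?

the first, by 9 hours 23 minutes

Flight 1 in UTC: 6:40 PM + 1:00 = 7:40 PM on May 14.
+4 hours 42 minutes → arrive 12:22 AM UTC on May 15.
Flight 2 in UTC: 8:05 AM − 10:30 = 9:35 PM on May 14.
+12 hours 10 minutes → arrive 9:45 AM UTC on May 15.
Flight 1 lands earlier by 9 hours 23 minutes.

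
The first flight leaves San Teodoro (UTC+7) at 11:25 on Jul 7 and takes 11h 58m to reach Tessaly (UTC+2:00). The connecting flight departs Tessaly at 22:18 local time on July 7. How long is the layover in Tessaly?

Convert departure to UTC: 11:25 − 7:00 = 04:25 UTC on Jul 7.
Add 11 hours 58 minutes flight time → 16:23 UTC.
Tessaly is UTC+2:00, so local arrival = 16:23 + 2:00 = 18:23 on Jul 7.
Layover = 22:18 − 18:23 = 3 hours 55 minutes.

3 hours 55 minutes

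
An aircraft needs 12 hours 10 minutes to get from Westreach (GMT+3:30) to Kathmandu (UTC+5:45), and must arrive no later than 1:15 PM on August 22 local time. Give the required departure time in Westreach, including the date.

Target arrival in UTC: 1:15 PM − 5:45 = 7:30 AM on Aug 22.
Subtract 12 hours 10 minutes → departure 7:20 PM UTC on Aug 21.
Westreach is UTC+3:30: 7:20 PM + 3:30 = 10:50 PM on Aug 21.

10:50 PM on Aug 21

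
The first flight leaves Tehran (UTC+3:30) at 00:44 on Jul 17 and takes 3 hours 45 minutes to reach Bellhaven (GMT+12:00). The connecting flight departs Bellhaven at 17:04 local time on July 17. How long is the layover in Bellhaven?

4 hours 5 minutes

Convert departure to UTC: 00:44 − 3:30 = 21:14 UTC on Jul 16.
Add 3 hours and 45 minutes flight time → 00:59 UTC (Jul 17).
Bellhaven is UTC+12:00, so local arrival = 00:59 + 12:00 = 12:59 on Jul 17.
Layover = 17:04 − 12:59 = 4 hours 5 minutes.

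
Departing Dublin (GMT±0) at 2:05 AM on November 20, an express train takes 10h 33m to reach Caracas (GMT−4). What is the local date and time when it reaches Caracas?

8:38 AM on November 20

Caracas is 4:00 behind Dublin.
After 10 hours and 33 minutes it is 12:38 PM in Dublin.
Shift by the zone difference: 12:38 PM − 4:00 = 8:38 AM on Nov 20 in Caracas.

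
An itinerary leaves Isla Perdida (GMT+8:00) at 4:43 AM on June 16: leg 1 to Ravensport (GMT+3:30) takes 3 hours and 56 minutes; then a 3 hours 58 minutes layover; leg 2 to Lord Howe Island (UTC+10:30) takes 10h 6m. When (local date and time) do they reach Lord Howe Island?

Convert departure to UTC: 4:43 AM − 8:00 = 8:43 PM UTC on Jun 15.
Add 3 hours 56 minutes leg 1 → 12:39 AM UTC (Jun 16).
Add 3 hours and 58 minutes layover in Ravensport → 4:37 AM UTC.
Add 10 hours and 6 minutes leg 2 → 2:43 PM UTC.
Lord Howe Island is UTC+10:30, so local arrival = 2:43 PM + 10:30 = 1:13 AM on Jun 17.

1:13 AM on Jun 17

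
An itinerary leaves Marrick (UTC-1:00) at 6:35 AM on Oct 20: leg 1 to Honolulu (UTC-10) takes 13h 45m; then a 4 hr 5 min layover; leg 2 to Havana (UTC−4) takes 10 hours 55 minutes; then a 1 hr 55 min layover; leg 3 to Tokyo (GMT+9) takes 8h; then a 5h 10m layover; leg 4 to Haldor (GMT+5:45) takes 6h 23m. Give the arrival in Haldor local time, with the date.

3:33 PM on October 22

Convert departure to UTC: 6:35 AM + 1:00 = 7:35 AM UTC on Oct 20.
Add 13 hours 45 minutes leg 1 → 9:20 PM UTC.
Add 4 hours 5 minutes layover in Honolulu → 1:25 AM UTC (Oct 21).
Add 10 hours 55 minutes leg 2 → 12:20 PM UTC.
Add 1 hour 55 minutes layover in Havana → 2:15 PM UTC.
Add 8 hours leg 3 → 10:15 PM UTC.
Add 5 hours 10 minutes layover in Tokyo → 3:25 AM UTC (Oct 22).
Add 6 hours and 23 minutes leg 4 → 9:48 AM UTC.
Haldor is UTC+5:45, so local arrival = 9:48 AM + 5:45 = 3:33 PM on Oct 22.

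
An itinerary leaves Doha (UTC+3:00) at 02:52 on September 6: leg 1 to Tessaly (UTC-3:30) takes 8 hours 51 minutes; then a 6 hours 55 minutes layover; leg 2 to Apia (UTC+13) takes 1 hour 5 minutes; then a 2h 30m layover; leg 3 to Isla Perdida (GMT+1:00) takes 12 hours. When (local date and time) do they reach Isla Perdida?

Convert departure to UTC: 02:52 − 3:00 = 23:52 UTC on Sep 5.
Add 8 hours 51 minutes leg 1 → 08:43 UTC (Sep 6).
Add 6 hours 55 minutes layover in Tessaly → 15:38 UTC.
Add 1 hour and 5 minutes leg 2 → 16:43 UTC.
Add 2 hours and 30 minutes layover in Apia → 19:13 UTC.
Add 12 hours leg 3 → 07:13 UTC (Sep 7).
Isla Perdida is UTC+1:00, so local arrival = 07:13 + 1:00 = 08:13 on Sep 7.

08:13 on September 7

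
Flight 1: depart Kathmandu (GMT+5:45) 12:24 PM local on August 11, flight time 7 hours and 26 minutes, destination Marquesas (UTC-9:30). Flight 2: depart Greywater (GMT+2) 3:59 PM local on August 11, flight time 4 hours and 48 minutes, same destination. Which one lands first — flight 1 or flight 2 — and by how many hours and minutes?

Flight 1 in UTC: 12:24 PM − 5:45 = 6:39 AM on Aug 11.
+7 hours 26 minutes → arrive 2:05 PM UTC on Aug 11.
Flight 2 in UTC: 3:59 PM − 2:00 = 1:59 PM on Aug 11.
+4 hours 48 minutes → arrive 6:47 PM UTC on Aug 11.
Flight 1 lands earlier by 4 hours 42 minutes.

the first, by 4 hours 42 minutes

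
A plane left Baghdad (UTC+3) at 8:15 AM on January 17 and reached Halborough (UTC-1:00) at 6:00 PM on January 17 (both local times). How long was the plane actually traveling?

Departure in UTC: 8:15 AM − 3:00 = 5:15 AM on Jan 17.
Arrival in UTC: 6:00 PM + 1:00 = 7:00 PM on Jan 17.
Elapsed = 7:00 PM − 5:15 AM = 13 hours 45 minutes.

13 hours 45 minutes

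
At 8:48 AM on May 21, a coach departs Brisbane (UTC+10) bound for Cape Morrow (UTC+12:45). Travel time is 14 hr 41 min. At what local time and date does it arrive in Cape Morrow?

Convert departure to UTC: 8:48 AM − 10:00 = 10:48 PM UTC on May 20.
Add 14 hours 41 minutes travel time → 1:29 PM UTC (May 21).
Cape Morrow is UTC+12:45, so local arrival = 1:29 PM + 12:45 = 2:14 AM on May 22.

2:14 AM on May 22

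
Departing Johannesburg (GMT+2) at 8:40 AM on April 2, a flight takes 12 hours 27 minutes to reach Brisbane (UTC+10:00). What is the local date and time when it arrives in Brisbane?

Convert departure to UTC: 8:40 AM − 2:00 = 6:40 AM UTC on Apr 2.
Add 12 hours 27 minutes travel time → 7:07 PM UTC.
Brisbane is UTC+10:00, so local arrival = 7:07 PM + 10:00 = 5:07 AM on Apr 3.

5:07 AM on April 3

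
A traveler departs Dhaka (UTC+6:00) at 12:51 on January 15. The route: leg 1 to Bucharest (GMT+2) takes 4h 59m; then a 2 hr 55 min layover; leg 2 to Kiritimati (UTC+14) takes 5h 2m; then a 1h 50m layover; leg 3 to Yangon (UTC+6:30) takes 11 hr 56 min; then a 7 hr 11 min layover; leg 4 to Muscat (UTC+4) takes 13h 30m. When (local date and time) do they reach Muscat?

10:14 on January 17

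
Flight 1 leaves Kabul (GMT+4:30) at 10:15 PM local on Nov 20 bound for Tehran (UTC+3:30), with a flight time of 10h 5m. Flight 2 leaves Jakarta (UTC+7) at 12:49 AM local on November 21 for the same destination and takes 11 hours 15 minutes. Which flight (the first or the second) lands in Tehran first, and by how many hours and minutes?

the first, by 1 hour 14 minutes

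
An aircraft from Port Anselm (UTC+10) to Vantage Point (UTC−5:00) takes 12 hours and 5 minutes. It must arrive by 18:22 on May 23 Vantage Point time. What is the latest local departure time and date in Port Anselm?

21:17 on May 23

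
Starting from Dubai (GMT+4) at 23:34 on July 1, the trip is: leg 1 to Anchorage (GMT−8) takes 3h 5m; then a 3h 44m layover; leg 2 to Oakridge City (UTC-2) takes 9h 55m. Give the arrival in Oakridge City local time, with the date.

10:18 on July 2

Convert departure to UTC: 23:34 − 4:00 = 19:34 UTC on Jul 1.
Add 3 hours 5 minutes leg 1 → 22:39 UTC.
Add 3 hours 44 minutes layover in Anchorage → 02:23 UTC (Jul 2).
Add 9 hours 55 minutes leg 2 → 12:18 UTC.
Oakridge City is UTC−2:00, so local arrival = 12:18 − 2:00 = 10:18 on Jul 2.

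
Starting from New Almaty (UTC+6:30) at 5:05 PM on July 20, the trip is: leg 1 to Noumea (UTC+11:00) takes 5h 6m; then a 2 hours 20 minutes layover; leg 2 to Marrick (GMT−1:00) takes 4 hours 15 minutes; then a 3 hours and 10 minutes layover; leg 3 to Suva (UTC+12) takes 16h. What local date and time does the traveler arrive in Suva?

Convert departure to UTC: 5:05 PM − 6:30 = 10:35 AM UTC on Jul 20.
Add 5 hours 6 minutes leg 1 → 3:41 PM UTC.
Add 2 hours and 20 minutes layover in Noumea → 6:01 PM UTC.
Add 4 hours 15 minutes leg 2 → 10:16 PM UTC.
Add 3 hours 10 minutes layover in Marrick → 1:26 AM UTC (Jul 21).
Add 16 hours leg 3 → 5:26 PM UTC.
Suva is UTC+12:00, so local arrival = 5:26 PM + 12:00 = 5:26 AM on Jul 22.

5:26 AM on July 22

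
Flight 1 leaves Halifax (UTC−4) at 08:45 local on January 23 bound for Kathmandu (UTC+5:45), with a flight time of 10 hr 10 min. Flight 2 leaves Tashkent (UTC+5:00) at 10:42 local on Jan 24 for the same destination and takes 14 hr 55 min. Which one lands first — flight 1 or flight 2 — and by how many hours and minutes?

the first, by 21 hours 42 minutes

Flight 1 in UTC: 08:45 + 4:00 = 12:45 on Jan 23.
+10 hours 10 minutes → arrive 22:55 UTC on Jan 23.
Flight 2 in UTC: 10:42 − 5:00 = 05:42 on Jan 24.
+14 hours and 55 minutes → arrive 20:37 UTC on Jan 24.
Flight 1 lands earlier by 21 hours 42 minutes.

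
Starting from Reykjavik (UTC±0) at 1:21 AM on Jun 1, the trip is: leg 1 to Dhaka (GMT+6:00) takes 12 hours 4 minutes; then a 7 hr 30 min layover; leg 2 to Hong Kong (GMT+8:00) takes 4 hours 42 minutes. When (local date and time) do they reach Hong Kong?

9:37 AM on Jun 2

Reykjavik is at UTC+0, so departure is already 1:21 AM UTC on Jun 1.
Add 12 hours 4 minutes leg 1 → 1:25 PM UTC.
Add 7 hours and 30 minutes layover in Dhaka → 8:55 PM UTC.
Add 4 hours 42 minutes leg 2 → 1:37 AM UTC (Jun 2).
Hong Kong is UTC+8:00, so local arrival = 1:37 AM + 8:00 = 9:37 AM on Jun 2.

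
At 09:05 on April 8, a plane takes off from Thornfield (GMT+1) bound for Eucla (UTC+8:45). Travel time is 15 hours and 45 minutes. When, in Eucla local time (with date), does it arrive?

Convert departure to UTC: 09:05 − 1:00 = 08:05 UTC on Apr 8.
Add 15 hours and 45 minutes travel time → 23:50 UTC.
Eucla is UTC+8:45, so local arrival = 23:50 + 8:45 = 08:35 on Apr 9.

08:35 on Apr 9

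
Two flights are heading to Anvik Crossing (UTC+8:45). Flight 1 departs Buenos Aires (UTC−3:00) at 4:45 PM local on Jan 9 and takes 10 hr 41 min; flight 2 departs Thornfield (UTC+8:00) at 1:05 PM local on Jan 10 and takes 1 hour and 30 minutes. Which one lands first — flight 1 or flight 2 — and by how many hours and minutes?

Flight 1 in UTC: 4:45 PM + 3:00 = 7:45 PM on Jan 9.
+10 hours 41 minutes → arrive 6:26 AM UTC on Jan 10.
Flight 2 in UTC: 1:05 PM − 8:00 = 5:05 AM on Jan 10.
+1 hour 30 minutes → arrive 6:35 AM UTC on Jan 10.
Flight 1 lands earlier by 9 minutes.

the first, by 9 minutes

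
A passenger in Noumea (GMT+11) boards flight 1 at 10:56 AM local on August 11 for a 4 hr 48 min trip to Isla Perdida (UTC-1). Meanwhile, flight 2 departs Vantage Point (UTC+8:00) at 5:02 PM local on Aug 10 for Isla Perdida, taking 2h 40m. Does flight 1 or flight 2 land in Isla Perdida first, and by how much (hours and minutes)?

Flight 1 in UTC: 10:56 AM − 11:00 = 11:56 PM on Aug 10.
+4 hours and 48 minutes → arrive 4:44 AM UTC on Aug 11.
Flight 2 in UTC: 5:02 PM − 8:00 = 9:02 AM on Aug 10.
+2 hours and 40 minutes → arrive 11:42 AM UTC on Aug 10.
Flight 2 lands earlier by 17 hours 2 minutes.

the second, by 17 hours 2 minutes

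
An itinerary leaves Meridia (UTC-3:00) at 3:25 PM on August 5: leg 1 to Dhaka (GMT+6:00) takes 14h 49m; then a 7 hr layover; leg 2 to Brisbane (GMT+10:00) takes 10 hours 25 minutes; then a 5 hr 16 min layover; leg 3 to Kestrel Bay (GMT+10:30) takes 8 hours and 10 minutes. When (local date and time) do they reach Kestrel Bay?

Convert departure to UTC: 3:25 PM + 3:00 = 6:25 PM UTC on Aug 5.
Add 14 hours 49 minutes leg 1 → 9:14 AM UTC (Aug 6).
Add 7 hours layover in Dhaka → 4:14 PM UTC.
Add 10 hours and 25 minutes leg 2 → 2:39 AM UTC (Aug 7).
Add 5 hours and 16 minutes layover in Brisbane → 7:55 AM UTC.
Add 8 hours and 10 minutes leg 3 → 4:05 PM UTC.
Kestrel Bay is UTC+10:30, so local arrival = 4:05 PM + 10:30 = 2:35 AM on Aug 8.

2:35 AM on August 8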